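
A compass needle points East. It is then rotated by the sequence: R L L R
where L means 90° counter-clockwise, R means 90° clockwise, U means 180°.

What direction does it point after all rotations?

Answer: Final heading: East

Derivation:
Start: East
  R (right (90° clockwise)) -> South
  L (left (90° counter-clockwise)) -> East
  L (left (90° counter-clockwise)) -> North
  R (right (90° clockwise)) -> East
Final: East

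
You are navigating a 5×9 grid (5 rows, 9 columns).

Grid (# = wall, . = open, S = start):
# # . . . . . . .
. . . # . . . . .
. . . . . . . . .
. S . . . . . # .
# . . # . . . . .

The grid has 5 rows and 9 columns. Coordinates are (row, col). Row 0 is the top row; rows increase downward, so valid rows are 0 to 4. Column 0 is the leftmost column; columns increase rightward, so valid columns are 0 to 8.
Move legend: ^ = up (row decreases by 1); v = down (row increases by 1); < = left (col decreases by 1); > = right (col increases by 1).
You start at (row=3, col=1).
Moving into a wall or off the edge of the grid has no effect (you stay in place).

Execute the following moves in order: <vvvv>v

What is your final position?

Start: (row=3, col=1)
  < (left): (row=3, col=1) -> (row=3, col=0)
  [×4]v (down): blocked, stay at (row=3, col=0)
  > (right): (row=3, col=0) -> (row=3, col=1)
  v (down): (row=3, col=1) -> (row=4, col=1)
Final: (row=4, col=1)

Answer: Final position: (row=4, col=1)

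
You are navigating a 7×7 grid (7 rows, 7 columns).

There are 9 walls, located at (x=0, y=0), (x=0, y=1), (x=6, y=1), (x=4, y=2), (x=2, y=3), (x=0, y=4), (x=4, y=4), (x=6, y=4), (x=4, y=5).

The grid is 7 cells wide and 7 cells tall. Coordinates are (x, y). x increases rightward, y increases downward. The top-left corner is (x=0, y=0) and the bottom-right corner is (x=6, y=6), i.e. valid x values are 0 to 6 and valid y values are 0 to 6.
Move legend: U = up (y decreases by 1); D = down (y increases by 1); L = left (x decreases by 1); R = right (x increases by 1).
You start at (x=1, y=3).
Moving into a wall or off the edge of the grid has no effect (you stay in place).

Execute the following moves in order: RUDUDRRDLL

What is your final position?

Start: (x=1, y=3)
  R (right): blocked, stay at (x=1, y=3)
  U (up): (x=1, y=3) -> (x=1, y=2)
  D (down): (x=1, y=2) -> (x=1, y=3)
  U (up): (x=1, y=3) -> (x=1, y=2)
  D (down): (x=1, y=2) -> (x=1, y=3)
  R (right): blocked, stay at (x=1, y=3)
  R (right): blocked, stay at (x=1, y=3)
  D (down): (x=1, y=3) -> (x=1, y=4)
  L (left): blocked, stay at (x=1, y=4)
  L (left): blocked, stay at (x=1, y=4)
Final: (x=1, y=4)

Answer: Final position: (x=1, y=4)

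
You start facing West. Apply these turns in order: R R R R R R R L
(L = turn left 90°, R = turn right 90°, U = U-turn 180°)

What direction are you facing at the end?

Start: West
  R (right (90° clockwise)) -> North
  R (right (90° clockwise)) -> East
  R (right (90° clockwise)) -> South
  R (right (90° clockwise)) -> West
  R (right (90° clockwise)) -> North
  R (right (90° clockwise)) -> East
  R (right (90° clockwise)) -> South
  L (left (90° counter-clockwise)) -> East
Final: East

Answer: Final heading: East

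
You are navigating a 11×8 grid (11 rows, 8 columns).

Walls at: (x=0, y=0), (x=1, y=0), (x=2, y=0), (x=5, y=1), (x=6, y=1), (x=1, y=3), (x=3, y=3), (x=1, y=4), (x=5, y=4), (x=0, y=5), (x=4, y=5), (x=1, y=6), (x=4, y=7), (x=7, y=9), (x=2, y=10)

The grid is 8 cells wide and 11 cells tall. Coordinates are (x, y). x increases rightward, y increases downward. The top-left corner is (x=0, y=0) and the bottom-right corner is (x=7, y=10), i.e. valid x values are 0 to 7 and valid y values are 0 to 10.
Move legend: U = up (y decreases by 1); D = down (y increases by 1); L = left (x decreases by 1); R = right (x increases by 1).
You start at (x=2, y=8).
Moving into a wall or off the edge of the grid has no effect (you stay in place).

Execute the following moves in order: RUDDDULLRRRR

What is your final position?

Start: (x=2, y=8)
  R (right): (x=2, y=8) -> (x=3, y=8)
  U (up): (x=3, y=8) -> (x=3, y=7)
  D (down): (x=3, y=7) -> (x=3, y=8)
  D (down): (x=3, y=8) -> (x=3, y=9)
  D (down): (x=3, y=9) -> (x=3, y=10)
  U (up): (x=3, y=10) -> (x=3, y=9)
  L (left): (x=3, y=9) -> (x=2, y=9)
  L (left): (x=2, y=9) -> (x=1, y=9)
  R (right): (x=1, y=9) -> (x=2, y=9)
  R (right): (x=2, y=9) -> (x=3, y=9)
  R (right): (x=3, y=9) -> (x=4, y=9)
  R (right): (x=4, y=9) -> (x=5, y=9)
Final: (x=5, y=9)

Answer: Final position: (x=5, y=9)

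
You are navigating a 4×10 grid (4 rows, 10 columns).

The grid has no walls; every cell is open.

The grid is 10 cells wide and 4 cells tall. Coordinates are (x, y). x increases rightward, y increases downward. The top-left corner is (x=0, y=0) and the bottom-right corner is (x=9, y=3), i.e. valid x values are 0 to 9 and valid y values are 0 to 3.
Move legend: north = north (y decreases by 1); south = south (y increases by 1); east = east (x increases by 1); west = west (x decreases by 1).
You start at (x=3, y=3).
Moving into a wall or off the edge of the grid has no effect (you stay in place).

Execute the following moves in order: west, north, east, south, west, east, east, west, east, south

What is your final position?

Start: (x=3, y=3)
  west (west): (x=3, y=3) -> (x=2, y=3)
  north (north): (x=2, y=3) -> (x=2, y=2)
  east (east): (x=2, y=2) -> (x=3, y=2)
  south (south): (x=3, y=2) -> (x=3, y=3)
  west (west): (x=3, y=3) -> (x=2, y=3)
  east (east): (x=2, y=3) -> (x=3, y=3)
  east (east): (x=3, y=3) -> (x=4, y=3)
  west (west): (x=4, y=3) -> (x=3, y=3)
  east (east): (x=3, y=3) -> (x=4, y=3)
  south (south): blocked, stay at (x=4, y=3)
Final: (x=4, y=3)

Answer: Final position: (x=4, y=3)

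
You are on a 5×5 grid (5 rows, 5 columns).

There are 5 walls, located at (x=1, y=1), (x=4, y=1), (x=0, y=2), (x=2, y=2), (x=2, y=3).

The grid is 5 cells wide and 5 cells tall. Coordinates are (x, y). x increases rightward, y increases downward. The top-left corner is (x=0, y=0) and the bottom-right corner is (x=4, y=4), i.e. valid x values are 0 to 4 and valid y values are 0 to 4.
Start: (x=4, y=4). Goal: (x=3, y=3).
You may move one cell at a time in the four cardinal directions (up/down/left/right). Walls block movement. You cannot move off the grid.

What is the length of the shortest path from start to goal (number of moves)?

BFS from (x=4, y=4) until reaching (x=3, y=3):
  Distance 0: (x=4, y=4)
  Distance 1: (x=4, y=3), (x=3, y=4)
  Distance 2: (x=4, y=2), (x=3, y=3), (x=2, y=4)  <- goal reached here
One shortest path (2 moves): (x=4, y=4) -> (x=3, y=4) -> (x=3, y=3)

Answer: Shortest path length: 2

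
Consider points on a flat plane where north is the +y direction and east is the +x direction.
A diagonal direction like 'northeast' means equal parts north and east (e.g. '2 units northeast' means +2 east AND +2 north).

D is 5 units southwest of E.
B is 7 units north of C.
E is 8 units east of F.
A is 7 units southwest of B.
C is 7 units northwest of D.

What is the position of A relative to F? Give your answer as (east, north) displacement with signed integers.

Answer: A is at (east=-11, north=2) relative to F.

Derivation:
Place F at the origin (east=0, north=0).
  E is 8 units east of F: delta (east=+8, north=+0); E at (east=8, north=0).
  D is 5 units southwest of E: delta (east=-5, north=-5); D at (east=3, north=-5).
  C is 7 units northwest of D: delta (east=-7, north=+7); C at (east=-4, north=2).
  B is 7 units north of C: delta (east=+0, north=+7); B at (east=-4, north=9).
  A is 7 units southwest of B: delta (east=-7, north=-7); A at (east=-11, north=2).
Therefore A relative to F: (east=-11, north=2).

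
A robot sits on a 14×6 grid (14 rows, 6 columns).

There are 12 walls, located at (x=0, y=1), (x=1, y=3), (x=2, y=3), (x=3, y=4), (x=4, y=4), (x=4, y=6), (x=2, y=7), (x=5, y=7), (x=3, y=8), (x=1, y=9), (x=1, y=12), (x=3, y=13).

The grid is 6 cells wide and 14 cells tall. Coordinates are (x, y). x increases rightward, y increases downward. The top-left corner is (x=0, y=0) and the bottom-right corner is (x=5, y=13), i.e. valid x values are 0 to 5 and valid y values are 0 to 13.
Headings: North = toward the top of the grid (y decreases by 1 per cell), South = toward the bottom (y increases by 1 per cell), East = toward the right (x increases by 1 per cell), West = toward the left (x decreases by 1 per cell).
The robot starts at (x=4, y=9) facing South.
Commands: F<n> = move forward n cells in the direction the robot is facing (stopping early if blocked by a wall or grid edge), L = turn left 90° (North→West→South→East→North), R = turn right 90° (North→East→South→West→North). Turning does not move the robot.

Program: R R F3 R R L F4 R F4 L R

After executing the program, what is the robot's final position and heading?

Start: (x=4, y=9), facing South
  R: turn right, now facing West
  R: turn right, now facing North
  F3: move forward 2/3 (blocked), now at (x=4, y=7)
  R: turn right, now facing East
  R: turn right, now facing South
  L: turn left, now facing East
  F4: move forward 0/4 (blocked), now at (x=4, y=7)
  R: turn right, now facing South
  F4: move forward 4, now at (x=4, y=11)
  L: turn left, now facing East
  R: turn right, now facing South
Final: (x=4, y=11), facing South

Answer: Final position: (x=4, y=11), facing South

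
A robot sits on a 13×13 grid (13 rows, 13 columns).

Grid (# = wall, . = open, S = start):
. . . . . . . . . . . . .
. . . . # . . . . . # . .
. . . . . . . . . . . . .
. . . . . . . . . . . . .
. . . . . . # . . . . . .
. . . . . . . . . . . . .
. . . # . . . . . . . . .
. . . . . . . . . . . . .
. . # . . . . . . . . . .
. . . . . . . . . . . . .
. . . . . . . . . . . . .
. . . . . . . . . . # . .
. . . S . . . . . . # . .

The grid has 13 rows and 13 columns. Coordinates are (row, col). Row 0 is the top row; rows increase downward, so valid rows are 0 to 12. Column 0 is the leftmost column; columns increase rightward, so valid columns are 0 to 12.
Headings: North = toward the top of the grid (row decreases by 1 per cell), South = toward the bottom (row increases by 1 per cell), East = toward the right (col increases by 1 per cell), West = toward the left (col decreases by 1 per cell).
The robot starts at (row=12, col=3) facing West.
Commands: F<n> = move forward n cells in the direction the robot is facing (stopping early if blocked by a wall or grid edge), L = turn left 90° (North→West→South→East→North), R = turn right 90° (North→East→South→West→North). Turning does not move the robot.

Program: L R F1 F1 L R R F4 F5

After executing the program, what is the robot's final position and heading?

Answer: Final position: (row=3, col=1), facing North

Derivation:
Start: (row=12, col=3), facing West
  L: turn left, now facing South
  R: turn right, now facing West
  F1: move forward 1, now at (row=12, col=2)
  F1: move forward 1, now at (row=12, col=1)
  L: turn left, now facing South
  R: turn right, now facing West
  R: turn right, now facing North
  F4: move forward 4, now at (row=8, col=1)
  F5: move forward 5, now at (row=3, col=1)
Final: (row=3, col=1), facing North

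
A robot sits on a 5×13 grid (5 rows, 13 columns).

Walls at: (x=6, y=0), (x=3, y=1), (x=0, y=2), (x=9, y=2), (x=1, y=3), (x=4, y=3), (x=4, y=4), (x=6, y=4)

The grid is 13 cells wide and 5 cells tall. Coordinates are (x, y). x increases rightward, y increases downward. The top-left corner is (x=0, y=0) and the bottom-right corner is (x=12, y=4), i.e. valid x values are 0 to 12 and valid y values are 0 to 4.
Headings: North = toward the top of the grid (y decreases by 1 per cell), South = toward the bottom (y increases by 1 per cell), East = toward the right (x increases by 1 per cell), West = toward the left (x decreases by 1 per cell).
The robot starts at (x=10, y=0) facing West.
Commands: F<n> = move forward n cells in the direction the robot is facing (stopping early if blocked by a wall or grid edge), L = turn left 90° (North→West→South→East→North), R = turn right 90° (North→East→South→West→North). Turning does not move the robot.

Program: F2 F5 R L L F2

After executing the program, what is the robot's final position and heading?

Answer: Final position: (x=7, y=2), facing South

Derivation:
Start: (x=10, y=0), facing West
  F2: move forward 2, now at (x=8, y=0)
  F5: move forward 1/5 (blocked), now at (x=7, y=0)
  R: turn right, now facing North
  L: turn left, now facing West
  L: turn left, now facing South
  F2: move forward 2, now at (x=7, y=2)
Final: (x=7, y=2), facing South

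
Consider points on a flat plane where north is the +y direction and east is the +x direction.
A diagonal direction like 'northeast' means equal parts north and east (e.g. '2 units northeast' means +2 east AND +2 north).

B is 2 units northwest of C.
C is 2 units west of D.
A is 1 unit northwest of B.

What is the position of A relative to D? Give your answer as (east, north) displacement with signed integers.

Place D at the origin (east=0, north=0).
  C is 2 units west of D: delta (east=-2, north=+0); C at (east=-2, north=0).
  B is 2 units northwest of C: delta (east=-2, north=+2); B at (east=-4, north=2).
  A is 1 unit northwest of B: delta (east=-1, north=+1); A at (east=-5, north=3).
Therefore A relative to D: (east=-5, north=3).

Answer: A is at (east=-5, north=3) relative to D.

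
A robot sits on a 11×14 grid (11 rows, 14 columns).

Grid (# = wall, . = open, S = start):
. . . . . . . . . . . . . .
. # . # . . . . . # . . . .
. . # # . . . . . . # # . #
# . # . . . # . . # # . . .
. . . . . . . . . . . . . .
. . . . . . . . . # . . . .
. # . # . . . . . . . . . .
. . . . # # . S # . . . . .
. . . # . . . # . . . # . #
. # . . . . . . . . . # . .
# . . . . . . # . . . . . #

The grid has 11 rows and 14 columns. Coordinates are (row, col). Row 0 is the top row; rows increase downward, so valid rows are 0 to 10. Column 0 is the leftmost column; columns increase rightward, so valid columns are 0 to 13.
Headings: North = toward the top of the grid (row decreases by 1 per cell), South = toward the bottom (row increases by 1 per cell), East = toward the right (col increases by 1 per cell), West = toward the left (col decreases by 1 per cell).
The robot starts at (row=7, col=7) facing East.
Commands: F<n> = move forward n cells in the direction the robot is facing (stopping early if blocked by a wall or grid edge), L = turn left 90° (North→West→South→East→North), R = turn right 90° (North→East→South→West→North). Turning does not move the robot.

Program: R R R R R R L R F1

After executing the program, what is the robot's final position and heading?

Answer: Final position: (row=7, col=6), facing West

Derivation:
Start: (row=7, col=7), facing East
  R: turn right, now facing South
  R: turn right, now facing West
  R: turn right, now facing North
  R: turn right, now facing East
  R: turn right, now facing South
  R: turn right, now facing West
  L: turn left, now facing South
  R: turn right, now facing West
  F1: move forward 1, now at (row=7, col=6)
Final: (row=7, col=6), facing West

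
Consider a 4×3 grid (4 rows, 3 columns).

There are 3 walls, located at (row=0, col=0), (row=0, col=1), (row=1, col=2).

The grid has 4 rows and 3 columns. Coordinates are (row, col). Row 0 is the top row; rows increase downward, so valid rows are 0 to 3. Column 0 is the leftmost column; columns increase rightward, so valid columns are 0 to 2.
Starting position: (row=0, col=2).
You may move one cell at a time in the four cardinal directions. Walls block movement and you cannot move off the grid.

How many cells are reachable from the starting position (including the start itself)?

BFS flood-fill from (row=0, col=2):
  Distance 0: (row=0, col=2)
Total reachable: 1 (grid has 9 open cells total)

Answer: Reachable cells: 1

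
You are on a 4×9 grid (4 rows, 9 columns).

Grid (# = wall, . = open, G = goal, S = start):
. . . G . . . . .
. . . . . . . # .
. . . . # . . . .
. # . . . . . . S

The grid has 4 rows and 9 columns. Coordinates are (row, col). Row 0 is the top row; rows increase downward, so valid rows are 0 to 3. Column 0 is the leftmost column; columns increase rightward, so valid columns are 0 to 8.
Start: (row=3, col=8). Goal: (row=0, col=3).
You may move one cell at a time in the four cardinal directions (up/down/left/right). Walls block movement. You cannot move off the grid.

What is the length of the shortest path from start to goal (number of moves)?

BFS from (row=3, col=8) until reaching (row=0, col=3):
  Distance 0: (row=3, col=8)
  Distance 1: (row=2, col=8), (row=3, col=7)
  Distance 2: (row=1, col=8), (row=2, col=7), (row=3, col=6)
  Distance 3: (row=0, col=8), (row=2, col=6), (row=3, col=5)
  Distance 4: (row=0, col=7), (row=1, col=6), (row=2, col=5), (row=3, col=4)
  Distance 5: (row=0, col=6), (row=1, col=5), (row=3, col=3)
  Distance 6: (row=0, col=5), (row=1, col=4), (row=2, col=3), (row=3, col=2)
  Distance 7: (row=0, col=4), (row=1, col=3), (row=2, col=2)
  Distance 8: (row=0, col=3), (row=1, col=2), (row=2, col=1)  <- goal reached here
One shortest path (8 moves): (row=3, col=8) -> (row=3, col=7) -> (row=3, col=6) -> (row=3, col=5) -> (row=3, col=4) -> (row=3, col=3) -> (row=2, col=3) -> (row=1, col=3) -> (row=0, col=3)

Answer: Shortest path length: 8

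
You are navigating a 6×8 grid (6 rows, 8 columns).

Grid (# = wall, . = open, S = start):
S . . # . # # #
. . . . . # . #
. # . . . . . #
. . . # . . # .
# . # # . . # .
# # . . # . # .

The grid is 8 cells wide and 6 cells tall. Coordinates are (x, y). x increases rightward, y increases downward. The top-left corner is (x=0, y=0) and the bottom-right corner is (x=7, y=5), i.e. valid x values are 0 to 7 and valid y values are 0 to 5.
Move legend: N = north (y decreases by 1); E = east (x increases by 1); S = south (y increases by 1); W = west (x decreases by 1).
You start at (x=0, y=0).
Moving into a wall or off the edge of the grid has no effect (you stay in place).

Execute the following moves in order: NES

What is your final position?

Answer: Final position: (x=1, y=1)

Derivation:
Start: (x=0, y=0)
  N (north): blocked, stay at (x=0, y=0)
  E (east): (x=0, y=0) -> (x=1, y=0)
  S (south): (x=1, y=0) -> (x=1, y=1)
Final: (x=1, y=1)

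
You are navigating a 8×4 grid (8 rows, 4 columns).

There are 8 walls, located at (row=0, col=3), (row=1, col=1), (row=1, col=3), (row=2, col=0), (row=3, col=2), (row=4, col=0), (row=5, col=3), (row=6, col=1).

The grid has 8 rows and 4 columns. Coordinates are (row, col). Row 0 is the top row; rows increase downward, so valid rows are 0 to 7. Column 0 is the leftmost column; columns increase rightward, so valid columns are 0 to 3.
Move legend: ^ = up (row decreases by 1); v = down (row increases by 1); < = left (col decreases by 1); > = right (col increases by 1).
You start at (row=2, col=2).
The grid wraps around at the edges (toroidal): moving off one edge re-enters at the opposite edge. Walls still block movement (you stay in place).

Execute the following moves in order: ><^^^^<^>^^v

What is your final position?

Answer: Final position: (row=5, col=2)

Derivation:
Start: (row=2, col=2)
  > (right): (row=2, col=2) -> (row=2, col=3)
  < (left): (row=2, col=3) -> (row=2, col=2)
  ^ (up): (row=2, col=2) -> (row=1, col=2)
  ^ (up): (row=1, col=2) -> (row=0, col=2)
  ^ (up): (row=0, col=2) -> (row=7, col=2)
  ^ (up): (row=7, col=2) -> (row=6, col=2)
  < (left): blocked, stay at (row=6, col=2)
  ^ (up): (row=6, col=2) -> (row=5, col=2)
  > (right): blocked, stay at (row=5, col=2)
  ^ (up): (row=5, col=2) -> (row=4, col=2)
  ^ (up): blocked, stay at (row=4, col=2)
  v (down): (row=4, col=2) -> (row=5, col=2)
Final: (row=5, col=2)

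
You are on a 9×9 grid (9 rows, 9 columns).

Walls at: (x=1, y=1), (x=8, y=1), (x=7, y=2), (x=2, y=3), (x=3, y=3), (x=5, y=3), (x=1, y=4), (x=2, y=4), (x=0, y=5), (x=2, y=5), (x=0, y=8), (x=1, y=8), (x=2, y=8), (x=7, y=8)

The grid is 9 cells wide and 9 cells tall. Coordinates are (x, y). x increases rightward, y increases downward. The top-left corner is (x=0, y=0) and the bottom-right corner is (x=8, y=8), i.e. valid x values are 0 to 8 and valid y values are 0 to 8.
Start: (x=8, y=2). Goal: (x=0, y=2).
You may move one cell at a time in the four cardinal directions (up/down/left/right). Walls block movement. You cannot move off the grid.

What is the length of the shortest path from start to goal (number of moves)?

Answer: Shortest path length: 10

Derivation:
BFS from (x=8, y=2) until reaching (x=0, y=2):
  Distance 0: (x=8, y=2)
  Distance 1: (x=8, y=3)
  Distance 2: (x=7, y=3), (x=8, y=4)
  Distance 3: (x=6, y=3), (x=7, y=4), (x=8, y=5)
  Distance 4: (x=6, y=2), (x=6, y=4), (x=7, y=5), (x=8, y=6)
  Distance 5: (x=6, y=1), (x=5, y=2), (x=5, y=4), (x=6, y=5), (x=7, y=6), (x=8, y=7)
  Distance 6: (x=6, y=0), (x=5, y=1), (x=7, y=1), (x=4, y=2), (x=4, y=4), (x=5, y=5), (x=6, y=6), (x=7, y=7), (x=8, y=8)
  Distance 7: (x=5, y=0), (x=7, y=0), (x=4, y=1), (x=3, y=2), (x=4, y=3), (x=3, y=4), (x=4, y=5), (x=5, y=6), (x=6, y=7)
  Distance 8: (x=4, y=0), (x=8, y=0), (x=3, y=1), (x=2, y=2), (x=3, y=5), (x=4, y=6), (x=5, y=7), (x=6, y=8)
  Distance 9: (x=3, y=0), (x=2, y=1), (x=1, y=2), (x=3, y=6), (x=4, y=7), (x=5, y=8)
  Distance 10: (x=2, y=0), (x=0, y=2), (x=1, y=3), (x=2, y=6), (x=3, y=7), (x=4, y=8)  <- goal reached here
One shortest path (10 moves): (x=8, y=2) -> (x=8, y=3) -> (x=7, y=3) -> (x=6, y=3) -> (x=6, y=2) -> (x=5, y=2) -> (x=4, y=2) -> (x=3, y=2) -> (x=2, y=2) -> (x=1, y=2) -> (x=0, y=2)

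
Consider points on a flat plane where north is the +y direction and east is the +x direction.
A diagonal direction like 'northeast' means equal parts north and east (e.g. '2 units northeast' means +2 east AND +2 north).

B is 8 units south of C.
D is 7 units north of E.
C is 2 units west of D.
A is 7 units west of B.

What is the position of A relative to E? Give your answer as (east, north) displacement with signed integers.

Answer: A is at (east=-9, north=-1) relative to E.

Derivation:
Place E at the origin (east=0, north=0).
  D is 7 units north of E: delta (east=+0, north=+7); D at (east=0, north=7).
  C is 2 units west of D: delta (east=-2, north=+0); C at (east=-2, north=7).
  B is 8 units south of C: delta (east=+0, north=-8); B at (east=-2, north=-1).
  A is 7 units west of B: delta (east=-7, north=+0); A at (east=-9, north=-1).
Therefore A relative to E: (east=-9, north=-1).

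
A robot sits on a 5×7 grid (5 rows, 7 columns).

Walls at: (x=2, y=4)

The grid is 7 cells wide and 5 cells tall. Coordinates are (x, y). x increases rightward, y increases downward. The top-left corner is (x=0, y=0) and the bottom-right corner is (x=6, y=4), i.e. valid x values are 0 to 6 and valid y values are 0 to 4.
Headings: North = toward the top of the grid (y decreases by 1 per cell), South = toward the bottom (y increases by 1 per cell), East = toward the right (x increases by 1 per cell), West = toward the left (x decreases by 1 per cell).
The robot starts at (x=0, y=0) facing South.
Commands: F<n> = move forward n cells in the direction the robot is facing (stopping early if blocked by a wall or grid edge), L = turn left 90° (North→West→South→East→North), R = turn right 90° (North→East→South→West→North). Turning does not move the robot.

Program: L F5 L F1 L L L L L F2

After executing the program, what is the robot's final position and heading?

Start: (x=0, y=0), facing South
  L: turn left, now facing East
  F5: move forward 5, now at (x=5, y=0)
  L: turn left, now facing North
  F1: move forward 0/1 (blocked), now at (x=5, y=0)
  L: turn left, now facing West
  L: turn left, now facing South
  L: turn left, now facing East
  L: turn left, now facing North
  L: turn left, now facing West
  F2: move forward 2, now at (x=3, y=0)
Final: (x=3, y=0), facing West

Answer: Final position: (x=3, y=0), facing West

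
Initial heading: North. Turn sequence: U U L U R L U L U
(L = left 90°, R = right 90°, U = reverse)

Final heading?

Answer: Final heading: North

Derivation:
Start: North
  U (U-turn (180°)) -> South
  U (U-turn (180°)) -> North
  L (left (90° counter-clockwise)) -> West
  U (U-turn (180°)) -> East
  R (right (90° clockwise)) -> South
  L (left (90° counter-clockwise)) -> East
  U (U-turn (180°)) -> West
  L (left (90° counter-clockwise)) -> South
  U (U-turn (180°)) -> North
Final: North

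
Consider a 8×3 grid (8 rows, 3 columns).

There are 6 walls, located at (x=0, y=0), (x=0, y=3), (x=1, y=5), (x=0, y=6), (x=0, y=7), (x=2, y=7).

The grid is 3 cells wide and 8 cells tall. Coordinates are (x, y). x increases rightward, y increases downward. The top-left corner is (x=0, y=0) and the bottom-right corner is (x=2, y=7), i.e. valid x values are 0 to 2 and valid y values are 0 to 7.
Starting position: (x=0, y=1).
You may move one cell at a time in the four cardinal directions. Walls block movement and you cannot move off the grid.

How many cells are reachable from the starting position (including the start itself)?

BFS flood-fill from (x=0, y=1):
  Distance 0: (x=0, y=1)
  Distance 1: (x=1, y=1), (x=0, y=2)
  Distance 2: (x=1, y=0), (x=2, y=1), (x=1, y=2)
  Distance 3: (x=2, y=0), (x=2, y=2), (x=1, y=3)
  Distance 4: (x=2, y=3), (x=1, y=4)
  Distance 5: (x=0, y=4), (x=2, y=4)
  Distance 6: (x=0, y=5), (x=2, y=5)
  Distance 7: (x=2, y=6)
  Distance 8: (x=1, y=6)
  Distance 9: (x=1, y=7)
Total reachable: 18 (grid has 18 open cells total)

Answer: Reachable cells: 18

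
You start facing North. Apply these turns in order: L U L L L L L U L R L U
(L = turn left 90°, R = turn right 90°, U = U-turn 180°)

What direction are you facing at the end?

Answer: Final heading: West

Derivation:
Start: North
  L (left (90° counter-clockwise)) -> West
  U (U-turn (180°)) -> East
  L (left (90° counter-clockwise)) -> North
  L (left (90° counter-clockwise)) -> West
  L (left (90° counter-clockwise)) -> South
  L (left (90° counter-clockwise)) -> East
  L (left (90° counter-clockwise)) -> North
  U (U-turn (180°)) -> South
  L (left (90° counter-clockwise)) -> East
  R (right (90° clockwise)) -> South
  L (left (90° counter-clockwise)) -> East
  U (U-turn (180°)) -> West
Final: West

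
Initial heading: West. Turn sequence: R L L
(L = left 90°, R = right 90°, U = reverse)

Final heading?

Start: West
  R (right (90° clockwise)) -> North
  L (left (90° counter-clockwise)) -> West
  L (left (90° counter-clockwise)) -> South
Final: South

Answer: Final heading: South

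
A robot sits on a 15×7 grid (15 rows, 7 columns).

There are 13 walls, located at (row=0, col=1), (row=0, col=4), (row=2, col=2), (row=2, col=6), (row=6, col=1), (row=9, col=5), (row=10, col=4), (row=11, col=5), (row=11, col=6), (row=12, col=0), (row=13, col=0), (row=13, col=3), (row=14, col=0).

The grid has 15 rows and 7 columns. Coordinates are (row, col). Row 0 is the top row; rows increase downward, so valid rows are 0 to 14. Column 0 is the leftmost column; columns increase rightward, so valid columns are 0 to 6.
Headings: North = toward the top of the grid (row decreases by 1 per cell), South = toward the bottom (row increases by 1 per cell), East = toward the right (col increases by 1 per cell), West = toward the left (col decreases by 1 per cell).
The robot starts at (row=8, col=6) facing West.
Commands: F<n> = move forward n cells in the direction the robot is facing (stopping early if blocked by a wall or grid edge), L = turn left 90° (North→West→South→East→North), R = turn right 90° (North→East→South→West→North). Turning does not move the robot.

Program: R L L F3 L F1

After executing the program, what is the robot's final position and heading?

Answer: Final position: (row=10, col=6), facing East

Derivation:
Start: (row=8, col=6), facing West
  R: turn right, now facing North
  L: turn left, now facing West
  L: turn left, now facing South
  F3: move forward 2/3 (blocked), now at (row=10, col=6)
  L: turn left, now facing East
  F1: move forward 0/1 (blocked), now at (row=10, col=6)
Final: (row=10, col=6), facing East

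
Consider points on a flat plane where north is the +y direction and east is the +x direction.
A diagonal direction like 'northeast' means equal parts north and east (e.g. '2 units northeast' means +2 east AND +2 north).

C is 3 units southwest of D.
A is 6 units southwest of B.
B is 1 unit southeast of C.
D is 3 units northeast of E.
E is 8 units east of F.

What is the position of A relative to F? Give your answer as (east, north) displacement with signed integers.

Place F at the origin (east=0, north=0).
  E is 8 units east of F: delta (east=+8, north=+0); E at (east=8, north=0).
  D is 3 units northeast of E: delta (east=+3, north=+3); D at (east=11, north=3).
  C is 3 units southwest of D: delta (east=-3, north=-3); C at (east=8, north=0).
  B is 1 unit southeast of C: delta (east=+1, north=-1); B at (east=9, north=-1).
  A is 6 units southwest of B: delta (east=-6, north=-6); A at (east=3, north=-7).
Therefore A relative to F: (east=3, north=-7).

Answer: A is at (east=3, north=-7) relative to F.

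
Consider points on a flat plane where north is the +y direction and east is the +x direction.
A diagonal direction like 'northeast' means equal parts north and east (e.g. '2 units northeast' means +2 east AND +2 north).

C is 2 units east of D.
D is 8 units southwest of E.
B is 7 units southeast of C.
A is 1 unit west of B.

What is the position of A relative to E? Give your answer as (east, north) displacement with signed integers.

Answer: A is at (east=0, north=-15) relative to E.

Derivation:
Place E at the origin (east=0, north=0).
  D is 8 units southwest of E: delta (east=-8, north=-8); D at (east=-8, north=-8).
  C is 2 units east of D: delta (east=+2, north=+0); C at (east=-6, north=-8).
  B is 7 units southeast of C: delta (east=+7, north=-7); B at (east=1, north=-15).
  A is 1 unit west of B: delta (east=-1, north=+0); A at (east=0, north=-15).
Therefore A relative to E: (east=0, north=-15).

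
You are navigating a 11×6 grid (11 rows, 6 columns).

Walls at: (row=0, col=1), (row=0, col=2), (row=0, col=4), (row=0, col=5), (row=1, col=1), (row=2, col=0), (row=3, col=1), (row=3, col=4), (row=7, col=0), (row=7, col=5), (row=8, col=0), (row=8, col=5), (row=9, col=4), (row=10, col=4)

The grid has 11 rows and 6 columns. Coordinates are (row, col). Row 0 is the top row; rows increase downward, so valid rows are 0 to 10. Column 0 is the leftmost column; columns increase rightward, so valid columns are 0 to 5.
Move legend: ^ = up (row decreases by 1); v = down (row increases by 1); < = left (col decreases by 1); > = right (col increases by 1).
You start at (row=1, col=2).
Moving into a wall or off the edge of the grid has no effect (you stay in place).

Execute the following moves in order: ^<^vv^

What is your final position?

Answer: Final position: (row=2, col=2)

Derivation:
Start: (row=1, col=2)
  ^ (up): blocked, stay at (row=1, col=2)
  < (left): blocked, stay at (row=1, col=2)
  ^ (up): blocked, stay at (row=1, col=2)
  v (down): (row=1, col=2) -> (row=2, col=2)
  v (down): (row=2, col=2) -> (row=3, col=2)
  ^ (up): (row=3, col=2) -> (row=2, col=2)
Final: (row=2, col=2)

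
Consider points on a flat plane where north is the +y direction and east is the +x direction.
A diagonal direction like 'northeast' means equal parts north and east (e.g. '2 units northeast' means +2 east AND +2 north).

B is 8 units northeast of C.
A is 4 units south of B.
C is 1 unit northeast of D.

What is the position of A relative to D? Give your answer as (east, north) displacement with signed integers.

Place D at the origin (east=0, north=0).
  C is 1 unit northeast of D: delta (east=+1, north=+1); C at (east=1, north=1).
  B is 8 units northeast of C: delta (east=+8, north=+8); B at (east=9, north=9).
  A is 4 units south of B: delta (east=+0, north=-4); A at (east=9, north=5).
Therefore A relative to D: (east=9, north=5).

Answer: A is at (east=9, north=5) relative to D.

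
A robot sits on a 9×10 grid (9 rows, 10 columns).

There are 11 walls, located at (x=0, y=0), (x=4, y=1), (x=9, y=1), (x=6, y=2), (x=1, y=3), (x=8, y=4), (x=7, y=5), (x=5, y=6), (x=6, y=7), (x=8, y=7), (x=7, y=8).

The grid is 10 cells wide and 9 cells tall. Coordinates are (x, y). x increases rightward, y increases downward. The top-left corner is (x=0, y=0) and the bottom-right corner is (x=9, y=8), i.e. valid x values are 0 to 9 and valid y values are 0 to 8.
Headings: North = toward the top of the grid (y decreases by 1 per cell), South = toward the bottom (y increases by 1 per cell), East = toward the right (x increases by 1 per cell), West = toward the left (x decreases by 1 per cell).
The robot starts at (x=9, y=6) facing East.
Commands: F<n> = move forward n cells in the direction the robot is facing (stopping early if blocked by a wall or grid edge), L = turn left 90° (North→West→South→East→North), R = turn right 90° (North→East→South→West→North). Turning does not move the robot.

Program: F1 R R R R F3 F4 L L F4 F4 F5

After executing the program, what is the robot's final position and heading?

Start: (x=9, y=6), facing East
  F1: move forward 0/1 (blocked), now at (x=9, y=6)
  R: turn right, now facing South
  R: turn right, now facing West
  R: turn right, now facing North
  R: turn right, now facing East
  F3: move forward 0/3 (blocked), now at (x=9, y=6)
  F4: move forward 0/4 (blocked), now at (x=9, y=6)
  L: turn left, now facing North
  L: turn left, now facing West
  F4: move forward 3/4 (blocked), now at (x=6, y=6)
  F4: move forward 0/4 (blocked), now at (x=6, y=6)
  F5: move forward 0/5 (blocked), now at (x=6, y=6)
Final: (x=6, y=6), facing West

Answer: Final position: (x=6, y=6), facing West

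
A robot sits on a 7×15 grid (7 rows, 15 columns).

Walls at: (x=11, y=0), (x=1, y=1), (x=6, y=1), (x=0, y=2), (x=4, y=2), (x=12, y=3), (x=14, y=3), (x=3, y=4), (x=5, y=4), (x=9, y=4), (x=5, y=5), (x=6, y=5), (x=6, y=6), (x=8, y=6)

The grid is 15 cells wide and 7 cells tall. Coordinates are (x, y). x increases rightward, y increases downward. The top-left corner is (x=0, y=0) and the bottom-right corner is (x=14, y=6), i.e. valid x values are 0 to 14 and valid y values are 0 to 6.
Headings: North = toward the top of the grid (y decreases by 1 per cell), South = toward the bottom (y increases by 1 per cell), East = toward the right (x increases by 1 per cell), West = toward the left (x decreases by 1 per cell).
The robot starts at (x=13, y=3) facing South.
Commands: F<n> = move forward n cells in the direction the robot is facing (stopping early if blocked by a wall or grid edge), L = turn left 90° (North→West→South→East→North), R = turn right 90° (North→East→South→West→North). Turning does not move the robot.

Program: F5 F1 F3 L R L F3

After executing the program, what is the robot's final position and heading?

Answer: Final position: (x=14, y=6), facing East

Derivation:
Start: (x=13, y=3), facing South
  F5: move forward 3/5 (blocked), now at (x=13, y=6)
  F1: move forward 0/1 (blocked), now at (x=13, y=6)
  F3: move forward 0/3 (blocked), now at (x=13, y=6)
  L: turn left, now facing East
  R: turn right, now facing South
  L: turn left, now facing East
  F3: move forward 1/3 (blocked), now at (x=14, y=6)
Final: (x=14, y=6), facing East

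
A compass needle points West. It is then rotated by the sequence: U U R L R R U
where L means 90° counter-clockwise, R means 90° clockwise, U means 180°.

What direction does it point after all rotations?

Answer: Final heading: West

Derivation:
Start: West
  U (U-turn (180°)) -> East
  U (U-turn (180°)) -> West
  R (right (90° clockwise)) -> North
  L (left (90° counter-clockwise)) -> West
  R (right (90° clockwise)) -> North
  R (right (90° clockwise)) -> East
  U (U-turn (180°)) -> West
Final: West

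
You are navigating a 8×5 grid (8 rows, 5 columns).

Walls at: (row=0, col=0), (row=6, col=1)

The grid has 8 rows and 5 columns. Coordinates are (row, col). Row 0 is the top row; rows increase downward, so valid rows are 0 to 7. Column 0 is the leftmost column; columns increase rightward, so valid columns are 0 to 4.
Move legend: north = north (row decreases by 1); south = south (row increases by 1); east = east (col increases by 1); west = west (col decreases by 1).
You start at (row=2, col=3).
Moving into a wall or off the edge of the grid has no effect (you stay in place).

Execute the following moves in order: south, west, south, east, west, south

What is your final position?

Start: (row=2, col=3)
  south (south): (row=2, col=3) -> (row=3, col=3)
  west (west): (row=3, col=3) -> (row=3, col=2)
  south (south): (row=3, col=2) -> (row=4, col=2)
  east (east): (row=4, col=2) -> (row=4, col=3)
  west (west): (row=4, col=3) -> (row=4, col=2)
  south (south): (row=4, col=2) -> (row=5, col=2)
Final: (row=5, col=2)

Answer: Final position: (row=5, col=2)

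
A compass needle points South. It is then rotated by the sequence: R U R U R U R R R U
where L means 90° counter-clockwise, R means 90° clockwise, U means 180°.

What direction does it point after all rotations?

Start: South
  R (right (90° clockwise)) -> West
  U (U-turn (180°)) -> East
  R (right (90° clockwise)) -> South
  U (U-turn (180°)) -> North
  R (right (90° clockwise)) -> East
  U (U-turn (180°)) -> West
  R (right (90° clockwise)) -> North
  R (right (90° clockwise)) -> East
  R (right (90° clockwise)) -> South
  U (U-turn (180°)) -> North
Final: North

Answer: Final heading: North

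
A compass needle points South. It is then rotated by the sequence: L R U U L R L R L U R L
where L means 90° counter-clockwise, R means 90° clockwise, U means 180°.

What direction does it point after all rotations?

Start: South
  L (left (90° counter-clockwise)) -> East
  R (right (90° clockwise)) -> South
  U (U-turn (180°)) -> North
  U (U-turn (180°)) -> South
  L (left (90° counter-clockwise)) -> East
  R (right (90° clockwise)) -> South
  L (left (90° counter-clockwise)) -> East
  R (right (90° clockwise)) -> South
  L (left (90° counter-clockwise)) -> East
  U (U-turn (180°)) -> West
  R (right (90° clockwise)) -> North
  L (left (90° counter-clockwise)) -> West
Final: West

Answer: Final heading: West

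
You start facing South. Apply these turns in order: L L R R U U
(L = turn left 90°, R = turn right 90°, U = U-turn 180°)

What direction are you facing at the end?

Start: South
  L (left (90° counter-clockwise)) -> East
  L (left (90° counter-clockwise)) -> North
  R (right (90° clockwise)) -> East
  R (right (90° clockwise)) -> South
  U (U-turn (180°)) -> North
  U (U-turn (180°)) -> South
Final: South

Answer: Final heading: South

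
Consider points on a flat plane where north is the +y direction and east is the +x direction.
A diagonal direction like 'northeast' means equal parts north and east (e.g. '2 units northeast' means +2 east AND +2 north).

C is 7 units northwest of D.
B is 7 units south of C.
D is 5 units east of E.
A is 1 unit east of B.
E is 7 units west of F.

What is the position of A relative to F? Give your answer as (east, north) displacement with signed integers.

Answer: A is at (east=-8, north=0) relative to F.

Derivation:
Place F at the origin (east=0, north=0).
  E is 7 units west of F: delta (east=-7, north=+0); E at (east=-7, north=0).
  D is 5 units east of E: delta (east=+5, north=+0); D at (east=-2, north=0).
  C is 7 units northwest of D: delta (east=-7, north=+7); C at (east=-9, north=7).
  B is 7 units south of C: delta (east=+0, north=-7); B at (east=-9, north=0).
  A is 1 unit east of B: delta (east=+1, north=+0); A at (east=-8, north=0).
Therefore A relative to F: (east=-8, north=0).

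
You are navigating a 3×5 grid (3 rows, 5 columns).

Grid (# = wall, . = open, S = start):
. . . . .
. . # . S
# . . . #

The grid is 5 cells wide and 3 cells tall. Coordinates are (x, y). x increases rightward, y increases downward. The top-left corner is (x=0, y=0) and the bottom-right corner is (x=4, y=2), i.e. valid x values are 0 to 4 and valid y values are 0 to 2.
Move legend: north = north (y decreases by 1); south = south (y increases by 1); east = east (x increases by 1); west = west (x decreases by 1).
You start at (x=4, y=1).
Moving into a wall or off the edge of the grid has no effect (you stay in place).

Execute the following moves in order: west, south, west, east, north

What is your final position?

Answer: Final position: (x=3, y=1)

Derivation:
Start: (x=4, y=1)
  west (west): (x=4, y=1) -> (x=3, y=1)
  south (south): (x=3, y=1) -> (x=3, y=2)
  west (west): (x=3, y=2) -> (x=2, y=2)
  east (east): (x=2, y=2) -> (x=3, y=2)
  north (north): (x=3, y=2) -> (x=3, y=1)
Final: (x=3, y=1)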